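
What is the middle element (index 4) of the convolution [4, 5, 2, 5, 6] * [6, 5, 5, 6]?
Use y[k] = Σ_i a[i]·b[k-i] at k=4. y[4] = 5×6 + 2×5 + 5×5 + 6×6 = 101

101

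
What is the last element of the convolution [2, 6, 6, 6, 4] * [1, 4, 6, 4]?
Use y[k] = Σ_i a[i]·b[k-i] at k=7. y[7] = 4×4 = 16

16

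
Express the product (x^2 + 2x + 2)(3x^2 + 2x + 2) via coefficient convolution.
Ascending coefficients: a = [2, 2, 1], b = [2, 2, 3]. c[0] = 2×2 = 4; c[1] = 2×2 + 2×2 = 8; c[2] = 2×3 + 2×2 + 1×2 = 12; c[3] = 2×3 + 1×2 = 8; c[4] = 1×3 = 3. Result coefficients: [4, 8, 12, 8, 3] → 3x^4 + 8x^3 + 12x^2 + 8x + 4

3x^4 + 8x^3 + 12x^2 + 8x + 4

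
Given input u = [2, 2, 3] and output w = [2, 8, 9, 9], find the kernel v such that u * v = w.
Output length 4 = len(u) + len(v) - 1 ⇒ len(v) = 2. Solve v forward using v[k] = (w[k] - Σ_{i≥1} u[i]·v[k-i]) / u[0]: v[0] = w[0] / u[0] = 2 / 2 = 1; v[1] = (w[1] - 2×1) / u[0] = (8 - 2×1) / 2 = 3. So v = [1, 3]. Forward-check [2, 2, 3] * [1, 3]: w[0] = 2×1 = 2; w[1] = 2×3 + 2×1 = 8; w[2] = 2×3 + 3×1 = 9; w[3] = 3×3 = 9 → [2, 8, 9, 9] ✓

[1, 3]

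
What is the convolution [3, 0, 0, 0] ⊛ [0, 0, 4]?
y[0] = 3×0 = 0; y[1] = 3×0 + 0×0 = 0; y[2] = 3×4 + 0×0 + 0×0 = 12; y[3] = 0×4 + 0×0 + 0×0 = 0; y[4] = 0×4 + 0×0 = 0; y[5] = 0×4 = 0

[0, 0, 12, 0, 0, 0]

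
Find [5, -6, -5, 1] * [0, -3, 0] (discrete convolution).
y[0] = 5×0 = 0; y[1] = 5×-3 + -6×0 = -15; y[2] = 5×0 + -6×-3 + -5×0 = 18; y[3] = -6×0 + -5×-3 + 1×0 = 15; y[4] = -5×0 + 1×-3 = -3; y[5] = 1×0 = 0

[0, -15, 18, 15, -3, 0]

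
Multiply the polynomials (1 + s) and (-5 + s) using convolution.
Ascending coefficients: a = [1, 1], b = [-5, 1]. c[0] = 1×-5 = -5; c[1] = 1×1 + 1×-5 = -4; c[2] = 1×1 = 1. Result coefficients: [-5, -4, 1] → -5 - 4s + s^2

-5 - 4s + s^2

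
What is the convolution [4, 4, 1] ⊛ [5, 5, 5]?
y[0] = 4×5 = 20; y[1] = 4×5 + 4×5 = 40; y[2] = 4×5 + 4×5 + 1×5 = 45; y[3] = 4×5 + 1×5 = 25; y[4] = 1×5 = 5

[20, 40, 45, 25, 5]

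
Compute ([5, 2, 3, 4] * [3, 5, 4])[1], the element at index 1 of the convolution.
Use y[k] = Σ_i a[i]·b[k-i] at k=1. y[1] = 5×5 + 2×3 = 31

31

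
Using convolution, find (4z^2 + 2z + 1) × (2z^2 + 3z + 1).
Ascending coefficients: a = [1, 2, 4], b = [1, 3, 2]. c[0] = 1×1 = 1; c[1] = 1×3 + 2×1 = 5; c[2] = 1×2 + 2×3 + 4×1 = 12; c[3] = 2×2 + 4×3 = 16; c[4] = 4×2 = 8. Result coefficients: [1, 5, 12, 16, 8] → 8z^4 + 16z^3 + 12z^2 + 5z + 1

8z^4 + 16z^3 + 12z^2 + 5z + 1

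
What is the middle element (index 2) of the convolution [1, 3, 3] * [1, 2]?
Use y[k] = Σ_i a[i]·b[k-i] at k=2. y[2] = 3×2 + 3×1 = 9

9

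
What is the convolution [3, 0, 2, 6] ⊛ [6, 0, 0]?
y[0] = 3×6 = 18; y[1] = 3×0 + 0×6 = 0; y[2] = 3×0 + 0×0 + 2×6 = 12; y[3] = 0×0 + 2×0 + 6×6 = 36; y[4] = 2×0 + 6×0 = 0; y[5] = 6×0 = 0

[18, 0, 12, 36, 0, 0]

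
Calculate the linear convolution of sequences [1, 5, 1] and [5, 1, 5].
y[0] = 1×5 = 5; y[1] = 1×1 + 5×5 = 26; y[2] = 1×5 + 5×1 + 1×5 = 15; y[3] = 5×5 + 1×1 = 26; y[4] = 1×5 = 5

[5, 26, 15, 26, 5]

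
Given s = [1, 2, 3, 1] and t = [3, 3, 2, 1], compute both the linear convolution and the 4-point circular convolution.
Linear: y_lin[0] = 1×3 = 3; y_lin[1] = 1×3 + 2×3 = 9; y_lin[2] = 1×2 + 2×3 + 3×3 = 17; y_lin[3] = 1×1 + 2×2 + 3×3 + 1×3 = 17; y_lin[4] = 2×1 + 3×2 + 1×3 = 11; y_lin[5] = 3×1 + 1×2 = 5; y_lin[6] = 1×1 = 1 → [3, 9, 17, 17, 11, 5, 1]. Circular (length 4): y[0] = 1×3 + 2×1 + 3×2 + 1×3 = 14; y[1] = 1×3 + 2×3 + 3×1 + 1×2 = 14; y[2] = 1×2 + 2×3 + 3×3 + 1×1 = 18; y[3] = 1×1 + 2×2 + 3×3 + 1×3 = 17 → [14, 14, 18, 17]

Linear: [3, 9, 17, 17, 11, 5, 1], Circular: [14, 14, 18, 17]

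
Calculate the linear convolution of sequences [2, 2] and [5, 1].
y[0] = 2×5 = 10; y[1] = 2×1 + 2×5 = 12; y[2] = 2×1 = 2

[10, 12, 2]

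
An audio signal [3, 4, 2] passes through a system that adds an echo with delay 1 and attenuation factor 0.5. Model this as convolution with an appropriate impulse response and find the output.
Direct-path + delayed-attenuated-path model → impulse response h = [1, 0.5] (1 at lag 0, 0.5 at lag 1). Output y[n] = x[n] + 0.5·x[n - 1] (with x[n] = 0 outside 0..2): y[0] = 3 + 0.5×0 = 3; y[1] = 4 + 0.5×3 = 5.5; y[2] = 2 + 0.5×4 = 4.0; y[3] = 0 + 0.5×2 = 1.0. So y = [3, 5.5, 4.0, 1.0]

[3, 5.5, 4.0, 1.0]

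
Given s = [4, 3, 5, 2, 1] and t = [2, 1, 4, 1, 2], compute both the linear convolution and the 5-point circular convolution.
Linear: y_lin[0] = 4×2 = 8; y_lin[1] = 4×1 + 3×2 = 10; y_lin[2] = 4×4 + 3×1 + 5×2 = 29; y_lin[3] = 4×1 + 3×4 + 5×1 + 2×2 = 25; y_lin[4] = 4×2 + 3×1 + 5×4 + 2×1 + 1×2 = 35; y_lin[5] = 3×2 + 5×1 + 2×4 + 1×1 = 20; y_lin[6] = 5×2 + 2×1 + 1×4 = 16; y_lin[7] = 2×2 + 1×1 = 5; y_lin[8] = 1×2 = 2 → [8, 10, 29, 25, 35, 20, 16, 5, 2]. Circular (length 5): y[0] = 4×2 + 3×2 + 5×1 + 2×4 + 1×1 = 28; y[1] = 4×1 + 3×2 + 5×2 + 2×1 + 1×4 = 26; y[2] = 4×4 + 3×1 + 5×2 + 2×2 + 1×1 = 34; y[3] = 4×1 + 3×4 + 5×1 + 2×2 + 1×2 = 27; y[4] = 4×2 + 3×1 + 5×4 + 2×1 + 1×2 = 35 → [28, 26, 34, 27, 35]

Linear: [8, 10, 29, 25, 35, 20, 16, 5, 2], Circular: [28, 26, 34, 27, 35]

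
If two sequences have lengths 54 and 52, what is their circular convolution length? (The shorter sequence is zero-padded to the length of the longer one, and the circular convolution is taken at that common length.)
Circular convolution (zero-padding the shorter input) has length max(m, n) = max(54, 52) = 54

54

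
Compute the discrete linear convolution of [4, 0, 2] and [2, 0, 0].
y[0] = 4×2 = 8; y[1] = 4×0 + 0×2 = 0; y[2] = 4×0 + 0×0 + 2×2 = 4; y[3] = 0×0 + 2×0 = 0; y[4] = 2×0 = 0

[8, 0, 4, 0, 0]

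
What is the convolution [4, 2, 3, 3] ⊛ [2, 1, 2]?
y[0] = 4×2 = 8; y[1] = 4×1 + 2×2 = 8; y[2] = 4×2 + 2×1 + 3×2 = 16; y[3] = 2×2 + 3×1 + 3×2 = 13; y[4] = 3×2 + 3×1 = 9; y[5] = 3×2 = 6

[8, 8, 16, 13, 9, 6]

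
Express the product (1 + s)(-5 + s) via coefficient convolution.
Ascending coefficients: a = [1, 1], b = [-5, 1]. c[0] = 1×-5 = -5; c[1] = 1×1 + 1×-5 = -4; c[2] = 1×1 = 1. Result coefficients: [-5, -4, 1] → -5 - 4s + s^2

-5 - 4s + s^2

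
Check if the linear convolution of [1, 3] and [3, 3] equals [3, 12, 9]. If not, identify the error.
Recompute linear convolution of [1, 3] and [3, 3]: y[0] = 1×3 = 3; y[1] = 1×3 + 3×3 = 12; y[2] = 3×3 = 9 → [3, 12, 9]. Given [3, 12, 9] matches, so answer: Yes

Yes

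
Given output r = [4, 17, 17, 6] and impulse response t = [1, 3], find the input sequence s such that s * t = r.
Deconvolve r=[4, 17, 17, 6] by t=[1, 3]. Since t[0]=1, solve forward: s[0] = r[0] / 1 = 4; s[1] = (r[1] - 4×3) / 1 = 5; s[2] = (r[2] - 5×3) / 1 = 2. So s = [4, 5, 2]. Check by forward convolution: r[0] = 4×1 = 4; r[1] = 4×3 + 5×1 = 17; r[2] = 5×3 + 2×1 = 17; r[3] = 2×3 = 6

[4, 5, 2]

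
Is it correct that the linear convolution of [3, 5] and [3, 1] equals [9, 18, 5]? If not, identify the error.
Recompute linear convolution of [3, 5] and [3, 1]: y[0] = 3×3 = 9; y[1] = 3×1 + 5×3 = 18; y[2] = 5×1 = 5 → [9, 18, 5]. Given [9, 18, 5] matches, so answer: Yes

Yes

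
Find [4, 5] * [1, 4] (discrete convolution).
y[0] = 4×1 = 4; y[1] = 4×4 + 5×1 = 21; y[2] = 5×4 = 20

[4, 21, 20]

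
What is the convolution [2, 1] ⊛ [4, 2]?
y[0] = 2×4 = 8; y[1] = 2×2 + 1×4 = 8; y[2] = 1×2 = 2

[8, 8, 2]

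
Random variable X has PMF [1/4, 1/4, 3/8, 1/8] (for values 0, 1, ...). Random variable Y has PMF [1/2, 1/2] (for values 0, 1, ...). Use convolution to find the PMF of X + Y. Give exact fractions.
P(X+Y=k) = Σ_i P(X=i)·P(Y=k-i) — a convolution of [1/4, 1/4, 3/8, 1/8] and [1/2, 1/2]. P(X+Y=0) = (1/4)×(1/2) = 1/8; P(X+Y=1) = (1/4)×(1/2) + (1/4)×(1/2) = 1/8 + 1/8 = 1/4; P(X+Y=2) = (1/4)×(1/2) + (3/8)×(1/2) = 1/8 + 3/16 = 5/16; P(X+Y=3) = (3/8)×(1/2) + (1/8)×(1/2) = 3/16 + 1/16 = 1/4; P(X+Y=4) = (1/8)×(1/2) = 1/16. PMF: [1/8, 1/4, 5/16, 1/4, 1/16] (sums to 1 ✓)

[1/8, 1/4, 5/16, 1/4, 1/16]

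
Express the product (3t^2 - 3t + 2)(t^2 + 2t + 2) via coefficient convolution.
Ascending coefficients: a = [2, -3, 3], b = [2, 2, 1]. c[0] = 2×2 = 4; c[1] = 2×2 + -3×2 = -2; c[2] = 2×1 + -3×2 + 3×2 = 2; c[3] = -3×1 + 3×2 = 3; c[4] = 3×1 = 3. Result coefficients: [4, -2, 2, 3, 3] → 3t^4 + 3t^3 + 2t^2 - 2t + 4

3t^4 + 3t^3 + 2t^2 - 2t + 4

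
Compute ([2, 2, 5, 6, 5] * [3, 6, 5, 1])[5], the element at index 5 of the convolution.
Use y[k] = Σ_i a[i]·b[k-i] at k=5. y[5] = 5×1 + 6×5 + 5×6 = 65

65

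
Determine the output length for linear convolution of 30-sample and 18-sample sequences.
Linear/full convolution length: m + n - 1 = 30 + 18 - 1 = 47

47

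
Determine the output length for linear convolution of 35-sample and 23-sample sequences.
Linear/full convolution length: m + n - 1 = 35 + 23 - 1 = 57

57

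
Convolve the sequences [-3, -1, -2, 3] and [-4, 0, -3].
y[0] = -3×-4 = 12; y[1] = -3×0 + -1×-4 = 4; y[2] = -3×-3 + -1×0 + -2×-4 = 17; y[3] = -1×-3 + -2×0 + 3×-4 = -9; y[4] = -2×-3 + 3×0 = 6; y[5] = 3×-3 = -9

[12, 4, 17, -9, 6, -9]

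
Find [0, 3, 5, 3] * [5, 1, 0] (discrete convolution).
y[0] = 0×5 = 0; y[1] = 0×1 + 3×5 = 15; y[2] = 0×0 + 3×1 + 5×5 = 28; y[3] = 3×0 + 5×1 + 3×5 = 20; y[4] = 5×0 + 3×1 = 3; y[5] = 3×0 = 0

[0, 15, 28, 20, 3, 0]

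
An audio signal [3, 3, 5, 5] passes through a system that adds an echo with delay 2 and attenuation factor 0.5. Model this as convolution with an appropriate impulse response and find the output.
Direct-path + delayed-attenuated-path model → impulse response h = [1, 0, 0.5] (1 at lag 0, 0.5 at lag 2). Output y[n] = x[n] + 0.5·x[n - 2] (with x[n] = 0 outside 0..3): y[0] = 3 + 0.5×0 = 3; y[1] = 3 + 0.5×0 = 3; y[2] = 5 + 0.5×3 = 6.5; y[3] = 5 + 0.5×3 = 6.5; y[4] = 0 + 0.5×5 = 2.5; y[5] = 0 + 0.5×5 = 2.5. So y = [3, 3, 6.5, 6.5, 2.5, 2.5]

[3, 3, 6.5, 6.5, 2.5, 2.5]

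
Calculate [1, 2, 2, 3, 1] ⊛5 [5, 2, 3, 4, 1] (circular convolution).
Use y[k] = Σ_j a[j]·b[(k-j) mod 5]. y[0] = 1×5 + 2×1 + 2×4 + 3×3 + 1×2 = 26; y[1] = 1×2 + 2×5 + 2×1 + 3×4 + 1×3 = 29; y[2] = 1×3 + 2×2 + 2×5 + 3×1 + 1×4 = 24; y[3] = 1×4 + 2×3 + 2×2 + 3×5 + 1×1 = 30; y[4] = 1×1 + 2×4 + 2×3 + 3×2 + 1×5 = 26. Result: [26, 29, 24, 30, 26]

[26, 29, 24, 30, 26]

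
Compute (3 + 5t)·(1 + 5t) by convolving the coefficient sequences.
Ascending coefficients: a = [3, 5], b = [1, 5]. c[0] = 3×1 = 3; c[1] = 3×5 + 5×1 = 20; c[2] = 5×5 = 25. Result coefficients: [3, 20, 25] → 3 + 20t + 25t^2

3 + 20t + 25t^2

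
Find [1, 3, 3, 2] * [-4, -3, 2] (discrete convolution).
y[0] = 1×-4 = -4; y[1] = 1×-3 + 3×-4 = -15; y[2] = 1×2 + 3×-3 + 3×-4 = -19; y[3] = 3×2 + 3×-3 + 2×-4 = -11; y[4] = 3×2 + 2×-3 = 0; y[5] = 2×2 = 4

[-4, -15, -19, -11, 0, 4]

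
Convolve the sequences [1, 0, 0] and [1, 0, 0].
y[0] = 1×1 = 1; y[1] = 1×0 + 0×1 = 0; y[2] = 1×0 + 0×0 + 0×1 = 0; y[3] = 0×0 + 0×0 = 0; y[4] = 0×0 = 0

[1, 0, 0, 0, 0]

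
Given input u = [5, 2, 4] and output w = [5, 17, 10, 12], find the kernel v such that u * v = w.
Output length 4 = len(u) + len(v) - 1 ⇒ len(v) = 2. Solve v forward using v[k] = (w[k] - Σ_{i≥1} u[i]·v[k-i]) / u[0]: v[0] = w[0] / u[0] = 5 / 5 = 1; v[1] = (w[1] - 2×1) / u[0] = (17 - 2×1) / 5 = 3. So v = [1, 3]. Forward-check [5, 2, 4] * [1, 3]: w[0] = 5×1 = 5; w[1] = 5×3 + 2×1 = 17; w[2] = 2×3 + 4×1 = 10; w[3] = 4×3 = 12 → [5, 17, 10, 12] ✓

[1, 3]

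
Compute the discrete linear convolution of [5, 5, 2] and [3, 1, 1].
y[0] = 5×3 = 15; y[1] = 5×1 + 5×3 = 20; y[2] = 5×1 + 5×1 + 2×3 = 16; y[3] = 5×1 + 2×1 = 7; y[4] = 2×1 = 2

[15, 20, 16, 7, 2]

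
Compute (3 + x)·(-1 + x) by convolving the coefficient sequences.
Ascending coefficients: a = [3, 1], b = [-1, 1]. c[0] = 3×-1 = -3; c[1] = 3×1 + 1×-1 = 2; c[2] = 1×1 = 1. Result coefficients: [-3, 2, 1] → -3 + 2x + x^2

-3 + 2x + x^2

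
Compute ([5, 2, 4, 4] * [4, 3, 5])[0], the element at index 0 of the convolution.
Use y[k] = Σ_i a[i]·b[k-i] at k=0. y[0] = 5×4 = 20

20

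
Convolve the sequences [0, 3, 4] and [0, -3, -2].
y[0] = 0×0 = 0; y[1] = 0×-3 + 3×0 = 0; y[2] = 0×-2 + 3×-3 + 4×0 = -9; y[3] = 3×-2 + 4×-3 = -18; y[4] = 4×-2 = -8

[0, 0, -9, -18, -8]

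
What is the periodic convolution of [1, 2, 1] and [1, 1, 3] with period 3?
Use y[k] = Σ_j f[j]·g[(k-j) mod 3]. y[0] = 1×1 + 2×3 + 1×1 = 8; y[1] = 1×1 + 2×1 + 1×3 = 6; y[2] = 1×3 + 2×1 + 1×1 = 6. Result: [8, 6, 6]

[8, 6, 6]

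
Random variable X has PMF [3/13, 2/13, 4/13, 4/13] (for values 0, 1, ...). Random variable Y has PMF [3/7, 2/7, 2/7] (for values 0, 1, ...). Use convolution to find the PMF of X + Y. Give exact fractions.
P(X+Y=k) = Σ_i P(X=i)·P(Y=k-i) — a convolution of [3/13, 2/13, 4/13, 4/13] and [3/7, 2/7, 2/7]. P(X+Y=0) = (3/13)×(3/7) = 9/91; P(X+Y=1) = (3/13)×(2/7) + (2/13)×(3/7) = 6/91 + 6/91 = 12/91; P(X+Y=2) = (3/13)×(2/7) + (2/13)×(2/7) + (4/13)×(3/7) = 6/91 + 4/91 + 12/91 = 22/91; P(X+Y=3) = (2/13)×(2/7) + (4/13)×(2/7) + (4/13)×(3/7) = 4/91 + 8/91 + 12/91 = 24/91; P(X+Y=4) = (4/13)×(2/7) + (4/13)×(2/7) = 8/91 + 8/91 = 16/91; P(X+Y=5) = (4/13)×(2/7) = 8/91. PMF: [9/91, 12/91, 22/91, 24/91, 16/91, 8/91] (sums to 1 ✓)

[9/91, 12/91, 22/91, 24/91, 16/91, 8/91]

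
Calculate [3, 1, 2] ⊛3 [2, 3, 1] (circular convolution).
Use y[k] = Σ_j u[j]·v[(k-j) mod 3]. y[0] = 3×2 + 1×1 + 2×3 = 13; y[1] = 3×3 + 1×2 + 2×1 = 13; y[2] = 3×1 + 1×3 + 2×2 = 10. Result: [13, 13, 10]

[13, 13, 10]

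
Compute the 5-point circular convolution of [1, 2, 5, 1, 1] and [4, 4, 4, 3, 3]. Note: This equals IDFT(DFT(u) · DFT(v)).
Either evaluate y[k] = Σ_j u[j]·v[(k-j) mod 5] directly, or use IDFT(DFT(u) · DFT(v)). y[0] = 1×4 + 2×3 + 5×3 + 1×4 + 1×4 = 33; y[1] = 1×4 + 2×4 + 5×3 + 1×3 + 1×4 = 34; y[2] = 1×4 + 2×4 + 5×4 + 1×3 + 1×3 = 38; y[3] = 1×3 + 2×4 + 5×4 + 1×4 + 1×3 = 38; y[4] = 1×3 + 2×3 + 5×4 + 1×4 + 1×4 = 37. Result: [33, 34, 38, 38, 37]

[33, 34, 38, 38, 37]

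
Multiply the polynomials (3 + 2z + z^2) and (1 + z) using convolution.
Ascending coefficients: a = [3, 2, 1], b = [1, 1]. c[0] = 3×1 = 3; c[1] = 3×1 + 2×1 = 5; c[2] = 2×1 + 1×1 = 3; c[3] = 1×1 = 1. Result coefficients: [3, 5, 3, 1] → 3 + 5z + 3z^2 + z^3

3 + 5z + 3z^2 + z^3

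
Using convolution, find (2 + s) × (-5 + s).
Ascending coefficients: a = [2, 1], b = [-5, 1]. c[0] = 2×-5 = -10; c[1] = 2×1 + 1×-5 = -3; c[2] = 1×1 = 1. Result coefficients: [-10, -3, 1] → -10 - 3s + s^2

-10 - 3s + s^2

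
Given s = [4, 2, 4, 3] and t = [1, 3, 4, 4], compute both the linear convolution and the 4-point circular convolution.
Linear: y_lin[0] = 4×1 = 4; y_lin[1] = 4×3 + 2×1 = 14; y_lin[2] = 4×4 + 2×3 + 4×1 = 26; y_lin[3] = 4×4 + 2×4 + 4×3 + 3×1 = 39; y_lin[4] = 2×4 + 4×4 + 3×3 = 33; y_lin[5] = 4×4 + 3×4 = 28; y_lin[6] = 3×4 = 12 → [4, 14, 26, 39, 33, 28, 12]. Circular (length 4): y[0] = 4×1 + 2×4 + 4×4 + 3×3 = 37; y[1] = 4×3 + 2×1 + 4×4 + 3×4 = 42; y[2] = 4×4 + 2×3 + 4×1 + 3×4 = 38; y[3] = 4×4 + 2×4 + 4×3 + 3×1 = 39 → [37, 42, 38, 39]

Linear: [4, 14, 26, 39, 33, 28, 12], Circular: [37, 42, 38, 39]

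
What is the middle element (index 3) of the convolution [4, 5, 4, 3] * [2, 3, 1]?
Use y[k] = Σ_i a[i]·b[k-i] at k=3. y[3] = 5×1 + 4×3 + 3×2 = 23

23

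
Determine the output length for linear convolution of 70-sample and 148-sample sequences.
Linear/full convolution length: m + n - 1 = 70 + 148 - 1 = 217

217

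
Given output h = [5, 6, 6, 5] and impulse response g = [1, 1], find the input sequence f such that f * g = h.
Deconvolve h=[5, 6, 6, 5] by g=[1, 1]. Since g[0]=1, solve forward: f[0] = h[0] / 1 = 5; f[1] = (h[1] - 5×1) / 1 = 1; f[2] = (h[2] - 1×1) / 1 = 5. So f = [5, 1, 5]. Check by forward convolution: h[0] = 5×1 = 5; h[1] = 5×1 + 1×1 = 6; h[2] = 1×1 + 5×1 = 6; h[3] = 5×1 = 5

[5, 1, 5]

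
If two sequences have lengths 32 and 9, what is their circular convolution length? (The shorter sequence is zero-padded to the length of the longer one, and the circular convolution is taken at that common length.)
Circular convolution (zero-padding the shorter input) has length max(m, n) = max(32, 9) = 32

32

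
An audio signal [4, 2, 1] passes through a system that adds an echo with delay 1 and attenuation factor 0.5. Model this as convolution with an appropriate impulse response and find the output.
Direct-path + delayed-attenuated-path model → impulse response h = [1, 0.5] (1 at lag 0, 0.5 at lag 1). Output y[n] = x[n] + 0.5·x[n - 1] (with x[n] = 0 outside 0..2): y[0] = 4 + 0.5×0 = 4; y[1] = 2 + 0.5×4 = 4.0; y[2] = 1 + 0.5×2 = 2.0; y[3] = 0 + 0.5×1 = 0.5. So y = [4, 4.0, 2.0, 0.5]

[4, 4.0, 2.0, 0.5]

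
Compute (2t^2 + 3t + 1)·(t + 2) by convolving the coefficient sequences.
Ascending coefficients: a = [1, 3, 2], b = [2, 1]. c[0] = 1×2 = 2; c[1] = 1×1 + 3×2 = 7; c[2] = 3×1 + 2×2 = 7; c[3] = 2×1 = 2. Result coefficients: [2, 7, 7, 2] → 2t^3 + 7t^2 + 7t + 2

2t^3 + 7t^2 + 7t + 2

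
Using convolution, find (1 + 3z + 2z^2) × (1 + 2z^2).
Ascending coefficients: a = [1, 3, 2], b = [1, 0, 2]. c[0] = 1×1 = 1; c[1] = 1×0 + 3×1 = 3; c[2] = 1×2 + 3×0 + 2×1 = 4; c[3] = 3×2 + 2×0 = 6; c[4] = 2×2 = 4. Result coefficients: [1, 3, 4, 6, 4] → 1 + 3z + 4z^2 + 6z^3 + 4z^4

1 + 3z + 4z^2 + 6z^3 + 4z^4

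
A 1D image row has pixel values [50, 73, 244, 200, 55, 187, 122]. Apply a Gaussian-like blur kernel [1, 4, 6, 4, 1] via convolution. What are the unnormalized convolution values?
Convolve image row [50, 73, 244, 200, 55, 187, 122] with kernel [1, 4, 6, 4, 1]: y[0] = 50×1 = 50; y[1] = 50×4 + 73×1 = 273; y[2] = 50×6 + 73×4 + 244×1 = 836; y[3] = 50×4 + 73×6 + 244×4 + 200×1 = 1814; y[4] = 50×1 + 73×4 + 244×6 + 200×4 + 55×1 = 2661; y[5] = 73×1 + 244×4 + 200×6 + 55×4 + 187×1 = 2656; y[6] = 244×1 + 200×4 + 55×6 + 187×4 + 122×1 = 2244; y[7] = 200×1 + 55×4 + 187×6 + 122×4 = 2030; y[8] = 55×1 + 187×4 + 122×6 = 1535; y[9] = 187×1 + 122×4 = 675; y[10] = 122×1 = 122 → [50, 273, 836, 1814, 2661, 2656, 2244, 2030, 1535, 675, 122]. Normalization factor = sum(kernel) = 16.

[50, 273, 836, 1814, 2661, 2656, 2244, 2030, 1535, 675, 122]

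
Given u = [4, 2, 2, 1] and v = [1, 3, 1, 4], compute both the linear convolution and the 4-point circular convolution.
Linear: y_lin[0] = 4×1 = 4; y_lin[1] = 4×3 + 2×1 = 14; y_lin[2] = 4×1 + 2×3 + 2×1 = 12; y_lin[3] = 4×4 + 2×1 + 2×3 + 1×1 = 25; y_lin[4] = 2×4 + 2×1 + 1×3 = 13; y_lin[5] = 2×4 + 1×1 = 9; y_lin[6] = 1×4 = 4 → [4, 14, 12, 25, 13, 9, 4]. Circular (length 4): y[0] = 4×1 + 2×4 + 2×1 + 1×3 = 17; y[1] = 4×3 + 2×1 + 2×4 + 1×1 = 23; y[2] = 4×1 + 2×3 + 2×1 + 1×4 = 16; y[3] = 4×4 + 2×1 + 2×3 + 1×1 = 25 → [17, 23, 16, 25]

Linear: [4, 14, 12, 25, 13, 9, 4], Circular: [17, 23, 16, 25]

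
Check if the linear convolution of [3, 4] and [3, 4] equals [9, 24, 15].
Recompute linear convolution of [3, 4] and [3, 4]: y[0] = 3×3 = 9; y[1] = 3×4 + 4×3 = 24; y[2] = 4×4 = 16 → [9, 24, 16]. Compare to given [9, 24, 15]: they differ at index 2: given 15, correct 16, so answer: No

No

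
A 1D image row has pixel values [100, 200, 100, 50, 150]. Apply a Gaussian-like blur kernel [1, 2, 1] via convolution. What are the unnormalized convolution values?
Convolve image row [100, 200, 100, 50, 150] with kernel [1, 2, 1]: y[0] = 100×1 = 100; y[1] = 100×2 + 200×1 = 400; y[2] = 100×1 + 200×2 + 100×1 = 600; y[3] = 200×1 + 100×2 + 50×1 = 450; y[4] = 100×1 + 50×2 + 150×1 = 350; y[5] = 50×1 + 150×2 = 350; y[6] = 150×1 = 150 → [100, 400, 600, 450, 350, 350, 150]. Normalization factor = sum(kernel) = 4.

[100, 400, 600, 450, 350, 350, 150]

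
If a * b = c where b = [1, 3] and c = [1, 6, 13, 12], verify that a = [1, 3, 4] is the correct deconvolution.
Forward-compute [1, 3, 4] * [1, 3]: c[0] = 1×1 = 1; c[1] = 1×3 + 3×1 = 6; c[2] = 3×3 + 4×1 = 13; c[3] = 4×3 = 12 → [1, 6, 13, 12]. Matches given c = [1, 6, 13, 12], so verified.

Verified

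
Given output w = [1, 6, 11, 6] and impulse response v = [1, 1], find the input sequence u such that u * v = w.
Deconvolve w=[1, 6, 11, 6] by v=[1, 1]. Since v[0]=1, solve forward: u[0] = w[0] / 1 = 1; u[1] = (w[1] - 1×1) / 1 = 5; u[2] = (w[2] - 5×1) / 1 = 6. So u = [1, 5, 6]. Check by forward convolution: w[0] = 1×1 = 1; w[1] = 1×1 + 5×1 = 6; w[2] = 5×1 + 6×1 = 11; w[3] = 6×1 = 6

[1, 5, 6]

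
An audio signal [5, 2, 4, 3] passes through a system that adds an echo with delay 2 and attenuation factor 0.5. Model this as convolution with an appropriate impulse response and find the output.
Direct-path + delayed-attenuated-path model → impulse response h = [1, 0, 0.5] (1 at lag 0, 0.5 at lag 2). Output y[n] = x[n] + 0.5·x[n - 2] (with x[n] = 0 outside 0..3): y[0] = 5 + 0.5×0 = 5; y[1] = 2 + 0.5×0 = 2; y[2] = 4 + 0.5×5 = 6.5; y[3] = 3 + 0.5×2 = 4.0; y[4] = 0 + 0.5×4 = 2.0; y[5] = 0 + 0.5×3 = 1.5. So y = [5, 2, 6.5, 4.0, 2.0, 1.5]

[5, 2, 6.5, 4.0, 2.0, 1.5]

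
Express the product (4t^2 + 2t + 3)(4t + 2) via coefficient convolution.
Ascending coefficients: a = [3, 2, 4], b = [2, 4]. c[0] = 3×2 = 6; c[1] = 3×4 + 2×2 = 16; c[2] = 2×4 + 4×2 = 16; c[3] = 4×4 = 16. Result coefficients: [6, 16, 16, 16] → 16t^3 + 16t^2 + 16t + 6

16t^3 + 16t^2 + 16t + 6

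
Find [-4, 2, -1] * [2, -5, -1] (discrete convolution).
y[0] = -4×2 = -8; y[1] = -4×-5 + 2×2 = 24; y[2] = -4×-1 + 2×-5 + -1×2 = -8; y[3] = 2×-1 + -1×-5 = 3; y[4] = -1×-1 = 1

[-8, 24, -8, 3, 1]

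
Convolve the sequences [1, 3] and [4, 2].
y[0] = 1×4 = 4; y[1] = 1×2 + 3×4 = 14; y[2] = 3×2 = 6

[4, 14, 6]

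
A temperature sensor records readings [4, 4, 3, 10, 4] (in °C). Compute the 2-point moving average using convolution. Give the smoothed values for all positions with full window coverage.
2-point moving average kernel = [1, 1]. Apply in 'valid' mode (full window coverage): avg[0] = (4 + 4) / 2 = 4.0; avg[1] = (4 + 3) / 2 = 3.5; avg[2] = (3 + 10) / 2 = 6.5; avg[3] = (10 + 4) / 2 = 7.0. Smoothed values: [4.0, 3.5, 6.5, 7.0]

[4.0, 3.5, 6.5, 7.0]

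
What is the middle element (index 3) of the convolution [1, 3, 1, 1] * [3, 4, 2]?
Use y[k] = Σ_i a[i]·b[k-i] at k=3. y[3] = 3×2 + 1×4 + 1×3 = 13

13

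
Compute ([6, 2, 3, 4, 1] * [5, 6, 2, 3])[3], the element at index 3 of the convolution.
Use y[k] = Σ_i a[i]·b[k-i] at k=3. y[3] = 6×3 + 2×2 + 3×6 + 4×5 = 60

60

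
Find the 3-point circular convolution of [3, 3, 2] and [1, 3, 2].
Use y[k] = Σ_j x[j]·h[(k-j) mod 3]. y[0] = 3×1 + 3×2 + 2×3 = 15; y[1] = 3×3 + 3×1 + 2×2 = 16; y[2] = 3×2 + 3×3 + 2×1 = 17. Result: [15, 16, 17]

[15, 16, 17]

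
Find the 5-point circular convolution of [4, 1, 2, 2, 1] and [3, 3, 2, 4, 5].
Use y[k] = Σ_j s[j]·t[(k-j) mod 5]. y[0] = 4×3 + 1×5 + 2×4 + 2×2 + 1×3 = 32; y[1] = 4×3 + 1×3 + 2×5 + 2×4 + 1×2 = 35; y[2] = 4×2 + 1×3 + 2×3 + 2×5 + 1×4 = 31; y[3] = 4×4 + 1×2 + 2×3 + 2×3 + 1×5 = 35; y[4] = 4×5 + 1×4 + 2×2 + 2×3 + 1×3 = 37. Result: [32, 35, 31, 35, 37]

[32, 35, 31, 35, 37]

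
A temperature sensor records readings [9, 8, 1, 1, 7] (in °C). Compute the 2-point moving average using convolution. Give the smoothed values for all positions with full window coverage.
2-point moving average kernel = [1, 1]. Apply in 'valid' mode (full window coverage): avg[0] = (9 + 8) / 2 = 8.5; avg[1] = (8 + 1) / 2 = 4.5; avg[2] = (1 + 1) / 2 = 1.0; avg[3] = (1 + 7) / 2 = 4.0. Smoothed values: [8.5, 4.5, 1.0, 4.0]

[8.5, 4.5, 1.0, 4.0]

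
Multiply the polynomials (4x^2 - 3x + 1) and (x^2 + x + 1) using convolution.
Ascending coefficients: a = [1, -3, 4], b = [1, 1, 1]. c[0] = 1×1 = 1; c[1] = 1×1 + -3×1 = -2; c[2] = 1×1 + -3×1 + 4×1 = 2; c[3] = -3×1 + 4×1 = 1; c[4] = 4×1 = 4. Result coefficients: [1, -2, 2, 1, 4] → 4x^4 + x^3 + 2x^2 - 2x + 1

4x^4 + x^3 + 2x^2 - 2x + 1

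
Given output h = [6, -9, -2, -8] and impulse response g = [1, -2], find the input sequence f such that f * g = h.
Deconvolve h=[6, -9, -2, -8] by g=[1, -2]. Since g[0]=1, solve forward: f[0] = h[0] / 1 = 6; f[1] = (h[1] - 6×-2) / 1 = 3; f[2] = (h[2] - 3×-2) / 1 = 4. So f = [6, 3, 4]. Check by forward convolution: h[0] = 6×1 = 6; h[1] = 6×-2 + 3×1 = -9; h[2] = 3×-2 + 4×1 = -2; h[3] = 4×-2 = -8

[6, 3, 4]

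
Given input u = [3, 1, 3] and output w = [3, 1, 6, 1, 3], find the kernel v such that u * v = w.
Output length 5 = len(u) + len(v) - 1 ⇒ len(v) = 3. Solve v forward using v[k] = (w[k] - Σ_{i≥1} u[i]·v[k-i]) / u[0]: v[0] = w[0] / u[0] = 3 / 3 = 1; v[1] = (w[1] - 1×1) / u[0] = (1 - 1×1) / 3 = 0; v[2] = (w[2] - 1×0 - 3×1) / u[0] = (6 - 1×0 - 3×1) / 3 = 1. So v = [1, 0, 1]. Forward-check [3, 1, 3] * [1, 0, 1]: w[0] = 3×1 = 3; w[1] = 3×0 + 1×1 = 1; w[2] = 3×1 + 1×0 + 3×1 = 6; w[3] = 1×1 + 3×0 = 1; w[4] = 3×1 = 3 → [3, 1, 6, 1, 3] ✓

[1, 0, 1]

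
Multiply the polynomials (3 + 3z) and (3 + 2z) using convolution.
Ascending coefficients: a = [3, 3], b = [3, 2]. c[0] = 3×3 = 9; c[1] = 3×2 + 3×3 = 15; c[2] = 3×2 = 6. Result coefficients: [9, 15, 6] → 9 + 15z + 6z^2

9 + 15z + 6z^2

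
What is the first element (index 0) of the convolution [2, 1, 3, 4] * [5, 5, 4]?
Use y[k] = Σ_i a[i]·b[k-i] at k=0. y[0] = 2×5 = 10

10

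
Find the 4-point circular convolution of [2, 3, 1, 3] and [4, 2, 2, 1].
Use y[k] = Σ_j u[j]·v[(k-j) mod 4]. y[0] = 2×4 + 3×1 + 1×2 + 3×2 = 19; y[1] = 2×2 + 3×4 + 1×1 + 3×2 = 23; y[2] = 2×2 + 3×2 + 1×4 + 3×1 = 17; y[3] = 2×1 + 3×2 + 1×2 + 3×4 = 22. Result: [19, 23, 17, 22]

[19, 23, 17, 22]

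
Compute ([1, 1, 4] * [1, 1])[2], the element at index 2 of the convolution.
Use y[k] = Σ_i a[i]·b[k-i] at k=2. y[2] = 1×1 + 4×1 = 5

5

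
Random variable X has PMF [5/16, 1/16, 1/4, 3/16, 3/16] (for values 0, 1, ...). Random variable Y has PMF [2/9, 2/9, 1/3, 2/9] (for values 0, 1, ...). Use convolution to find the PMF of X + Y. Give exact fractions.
P(X+Y=k) = Σ_i P(X=i)·P(Y=k-i) — a convolution of [5/16, 1/16, 1/4, 3/16, 3/16] and [2/9, 2/9, 1/3, 2/9]. P(X+Y=0) = (5/16)×(2/9) = 5/72; P(X+Y=1) = (5/16)×(2/9) + (1/16)×(2/9) = 5/72 + 1/72 = 1/12; P(X+Y=2) = (5/16)×(1/3) + (1/16)×(2/9) + (1/4)×(2/9) = 5/48 + 1/72 + 1/18 = 25/144; P(X+Y=3) = (5/16)×(2/9) + (1/16)×(1/3) + (1/4)×(2/9) + (3/16)×(2/9) = 5/72 + 1/48 + 1/18 + 1/24 = 3/16; P(X+Y=4) = (1/16)×(2/9) + (1/4)×(1/3) + (3/16)×(2/9) + (3/16)×(2/9) = 1/72 + 1/12 + 1/24 + 1/24 = 13/72; P(X+Y=5) = (1/4)×(2/9) + (3/16)×(1/3) + (3/16)×(2/9) = 1/18 + 1/16 + 1/24 = 23/144; P(X+Y=6) = (3/16)×(2/9) + (3/16)×(1/3) = 1/24 + 1/16 = 5/48; P(X+Y=7) = (3/16)×(2/9) = 1/24. PMF: [5/72, 1/12, 25/144, 3/16, 13/72, 23/144, 5/48, 1/24] (sums to 1 ✓)

[5/72, 1/12, 25/144, 3/16, 13/72, 23/144, 5/48, 1/24]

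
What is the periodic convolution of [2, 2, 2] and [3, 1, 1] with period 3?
Use y[k] = Σ_j x[j]·h[(k-j) mod 3]. y[0] = 2×3 + 2×1 + 2×1 = 10; y[1] = 2×1 + 2×3 + 2×1 = 10; y[2] = 2×1 + 2×1 + 2×3 = 10. Result: [10, 10, 10]

[10, 10, 10]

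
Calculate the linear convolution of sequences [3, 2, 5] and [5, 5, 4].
y[0] = 3×5 = 15; y[1] = 3×5 + 2×5 = 25; y[2] = 3×4 + 2×5 + 5×5 = 47; y[3] = 2×4 + 5×5 = 33; y[4] = 5×4 = 20

[15, 25, 47, 33, 20]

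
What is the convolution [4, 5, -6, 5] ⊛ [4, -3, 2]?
y[0] = 4×4 = 16; y[1] = 4×-3 + 5×4 = 8; y[2] = 4×2 + 5×-3 + -6×4 = -31; y[3] = 5×2 + -6×-3 + 5×4 = 48; y[4] = -6×2 + 5×-3 = -27; y[5] = 5×2 = 10

[16, 8, -31, 48, -27, 10]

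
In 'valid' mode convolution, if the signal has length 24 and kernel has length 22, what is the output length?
'Valid' mode counts only positions where the kernel fully overlaps the signal: m - n + 1 = 24 - 22 + 1 = 3

3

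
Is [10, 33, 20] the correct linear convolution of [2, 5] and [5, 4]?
Recompute linear convolution of [2, 5] and [5, 4]: y[0] = 2×5 = 10; y[1] = 2×4 + 5×5 = 33; y[2] = 5×4 = 20 → [10, 33, 20]. Given [10, 33, 20] matches, so answer: Yes

Yes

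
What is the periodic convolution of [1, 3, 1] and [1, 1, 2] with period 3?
Use y[k] = Σ_j u[j]·v[(k-j) mod 3]. y[0] = 1×1 + 3×2 + 1×1 = 8; y[1] = 1×1 + 3×1 + 1×2 = 6; y[2] = 1×2 + 3×1 + 1×1 = 6. Result: [8, 6, 6]

[8, 6, 6]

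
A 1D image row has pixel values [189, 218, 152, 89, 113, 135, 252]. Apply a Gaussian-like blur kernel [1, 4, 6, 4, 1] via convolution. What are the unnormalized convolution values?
Convolve image row [189, 218, 152, 89, 113, 135, 252] with kernel [1, 4, 6, 4, 1]: y[0] = 189×1 = 189; y[1] = 189×4 + 218×1 = 974; y[2] = 189×6 + 218×4 + 152×1 = 2158; y[3] = 189×4 + 218×6 + 152×4 + 89×1 = 2761; y[4] = 189×1 + 218×4 + 152×6 + 89×4 + 113×1 = 2442; y[5] = 218×1 + 152×4 + 89×6 + 113×4 + 135×1 = 1947; y[6] = 152×1 + 89×4 + 113×6 + 135×4 + 252×1 = 1978; y[7] = 89×1 + 113×4 + 135×6 + 252×4 = 2359; y[8] = 113×1 + 135×4 + 252×6 = 2165; y[9] = 135×1 + 252×4 = 1143; y[10] = 252×1 = 252 → [189, 974, 2158, 2761, 2442, 1947, 1978, 2359, 2165, 1143, 252]. Normalization factor = sum(kernel) = 16.

[189, 974, 2158, 2761, 2442, 1947, 1978, 2359, 2165, 1143, 252]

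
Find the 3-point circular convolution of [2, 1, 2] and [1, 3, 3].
Use y[k] = Σ_j x[j]·h[(k-j) mod 3]. y[0] = 2×1 + 1×3 + 2×3 = 11; y[1] = 2×3 + 1×1 + 2×3 = 13; y[2] = 2×3 + 1×3 + 2×1 = 11. Result: [11, 13, 11]

[11, 13, 11]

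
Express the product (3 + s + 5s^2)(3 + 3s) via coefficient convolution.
Ascending coefficients: a = [3, 1, 5], b = [3, 3]. c[0] = 3×3 = 9; c[1] = 3×3 + 1×3 = 12; c[2] = 1×3 + 5×3 = 18; c[3] = 5×3 = 15. Result coefficients: [9, 12, 18, 15] → 9 + 12s + 18s^2 + 15s^3

9 + 12s + 18s^2 + 15s^3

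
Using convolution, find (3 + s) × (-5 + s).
Ascending coefficients: a = [3, 1], b = [-5, 1]. c[0] = 3×-5 = -15; c[1] = 3×1 + 1×-5 = -2; c[2] = 1×1 = 1. Result coefficients: [-15, -2, 1] → -15 - 2s + s^2

-15 - 2s + s^2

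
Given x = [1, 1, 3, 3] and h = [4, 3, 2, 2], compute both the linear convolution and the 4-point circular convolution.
Linear: y_lin[0] = 1×4 = 4; y_lin[1] = 1×3 + 1×4 = 7; y_lin[2] = 1×2 + 1×3 + 3×4 = 17; y_lin[3] = 1×2 + 1×2 + 3×3 + 3×4 = 25; y_lin[4] = 1×2 + 3×2 + 3×3 = 17; y_lin[5] = 3×2 + 3×2 = 12; y_lin[6] = 3×2 = 6 → [4, 7, 17, 25, 17, 12, 6]. Circular (length 4): y[0] = 1×4 + 1×2 + 3×2 + 3×3 = 21; y[1] = 1×3 + 1×4 + 3×2 + 3×2 = 19; y[2] = 1×2 + 1×3 + 3×4 + 3×2 = 23; y[3] = 1×2 + 1×2 + 3×3 + 3×4 = 25 → [21, 19, 23, 25]

Linear: [4, 7, 17, 25, 17, 12, 6], Circular: [21, 19, 23, 25]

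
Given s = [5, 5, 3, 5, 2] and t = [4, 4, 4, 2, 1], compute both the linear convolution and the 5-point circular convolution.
Linear: y_lin[0] = 5×4 = 20; y_lin[1] = 5×4 + 5×4 = 40; y_lin[2] = 5×4 + 5×4 + 3×4 = 52; y_lin[3] = 5×2 + 5×4 + 3×4 + 5×4 = 62; y_lin[4] = 5×1 + 5×2 + 3×4 + 5×4 + 2×4 = 55; y_lin[5] = 5×1 + 3×2 + 5×4 + 2×4 = 39; y_lin[6] = 3×1 + 5×2 + 2×4 = 21; y_lin[7] = 5×1 + 2×2 = 9; y_lin[8] = 2×1 = 2 → [20, 40, 52, 62, 55, 39, 21, 9, 2]. Circular (length 5): y[0] = 5×4 + 5×1 + 3×2 + 5×4 + 2×4 = 59; y[1] = 5×4 + 5×4 + 3×1 + 5×2 + 2×4 = 61; y[2] = 5×4 + 5×4 + 3×4 + 5×1 + 2×2 = 61; y[3] = 5×2 + 5×4 + 3×4 + 5×4 + 2×1 = 64; y[4] = 5×1 + 5×2 + 3×4 + 5×4 + 2×4 = 55 → [59, 61, 61, 64, 55]

Linear: [20, 40, 52, 62, 55, 39, 21, 9, 2], Circular: [59, 61, 61, 64, 55]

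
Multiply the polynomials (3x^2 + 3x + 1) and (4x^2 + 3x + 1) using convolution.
Ascending coefficients: a = [1, 3, 3], b = [1, 3, 4]. c[0] = 1×1 = 1; c[1] = 1×3 + 3×1 = 6; c[2] = 1×4 + 3×3 + 3×1 = 16; c[3] = 3×4 + 3×3 = 21; c[4] = 3×4 = 12. Result coefficients: [1, 6, 16, 21, 12] → 12x^4 + 21x^3 + 16x^2 + 6x + 1

12x^4 + 21x^3 + 16x^2 + 6x + 1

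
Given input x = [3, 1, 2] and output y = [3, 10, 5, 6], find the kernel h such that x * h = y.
Output length 4 = len(x) + len(h) - 1 ⇒ len(h) = 2. Solve h forward using h[k] = (y[k] - Σ_{i≥1} x[i]·h[k-i]) / x[0]: h[0] = y[0] / x[0] = 3 / 3 = 1; h[1] = (y[1] - 1×1) / x[0] = (10 - 1×1) / 3 = 3. So h = [1, 3]. Forward-check [3, 1, 2] * [1, 3]: y[0] = 3×1 = 3; y[1] = 3×3 + 1×1 = 10; y[2] = 1×3 + 2×1 = 5; y[3] = 2×3 = 6 → [3, 10, 5, 6] ✓

[1, 3]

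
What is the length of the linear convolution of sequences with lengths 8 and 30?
Linear/full convolution length: m + n - 1 = 8 + 30 - 1 = 37

37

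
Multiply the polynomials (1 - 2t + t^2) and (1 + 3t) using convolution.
Ascending coefficients: a = [1, -2, 1], b = [1, 3]. c[0] = 1×1 = 1; c[1] = 1×3 + -2×1 = 1; c[2] = -2×3 + 1×1 = -5; c[3] = 1×3 = 3. Result coefficients: [1, 1, -5, 3] → 1 + t - 5t^2 + 3t^3

1 + t - 5t^2 + 3t^3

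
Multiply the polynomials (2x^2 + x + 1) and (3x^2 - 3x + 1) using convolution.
Ascending coefficients: a = [1, 1, 2], b = [1, -3, 3]. c[0] = 1×1 = 1; c[1] = 1×-3 + 1×1 = -2; c[2] = 1×3 + 1×-3 + 2×1 = 2; c[3] = 1×3 + 2×-3 = -3; c[4] = 2×3 = 6. Result coefficients: [1, -2, 2, -3, 6] → 6x^4 - 3x^3 + 2x^2 - 2x + 1

6x^4 - 3x^3 + 2x^2 - 2x + 1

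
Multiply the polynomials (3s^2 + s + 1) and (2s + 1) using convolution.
Ascending coefficients: a = [1, 1, 3], b = [1, 2]. c[0] = 1×1 = 1; c[1] = 1×2 + 1×1 = 3; c[2] = 1×2 + 3×1 = 5; c[3] = 3×2 = 6. Result coefficients: [1, 3, 5, 6] → 6s^3 + 5s^2 + 3s + 1

6s^3 + 5s^2 + 3s + 1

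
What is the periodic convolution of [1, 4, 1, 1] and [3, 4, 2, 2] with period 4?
Use y[k] = Σ_j x[j]·h[(k-j) mod 4]. y[0] = 1×3 + 4×2 + 1×2 + 1×4 = 17; y[1] = 1×4 + 4×3 + 1×2 + 1×2 = 20; y[2] = 1×2 + 4×4 + 1×3 + 1×2 = 23; y[3] = 1×2 + 4×2 + 1×4 + 1×3 = 17. Result: [17, 20, 23, 17]

[17, 20, 23, 17]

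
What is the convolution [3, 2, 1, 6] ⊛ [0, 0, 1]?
y[0] = 3×0 = 0; y[1] = 3×0 + 2×0 = 0; y[2] = 3×1 + 2×0 + 1×0 = 3; y[3] = 2×1 + 1×0 + 6×0 = 2; y[4] = 1×1 + 6×0 = 1; y[5] = 6×1 = 6

[0, 0, 3, 2, 1, 6]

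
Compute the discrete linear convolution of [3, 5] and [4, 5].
y[0] = 3×4 = 12; y[1] = 3×5 + 5×4 = 35; y[2] = 5×5 = 25

[12, 35, 25]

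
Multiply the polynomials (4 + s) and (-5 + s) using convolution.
Ascending coefficients: a = [4, 1], b = [-5, 1]. c[0] = 4×-5 = -20; c[1] = 4×1 + 1×-5 = -1; c[2] = 1×1 = 1. Result coefficients: [-20, -1, 1] → -20 - s + s^2

-20 - s + s^2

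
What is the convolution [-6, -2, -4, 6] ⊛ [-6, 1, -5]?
y[0] = -6×-6 = 36; y[1] = -6×1 + -2×-6 = 6; y[2] = -6×-5 + -2×1 + -4×-6 = 52; y[3] = -2×-5 + -4×1 + 6×-6 = -30; y[4] = -4×-5 + 6×1 = 26; y[5] = 6×-5 = -30

[36, 6, 52, -30, 26, -30]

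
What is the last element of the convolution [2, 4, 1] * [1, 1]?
Use y[k] = Σ_i a[i]·b[k-i] at k=3. y[3] = 1×1 = 1

1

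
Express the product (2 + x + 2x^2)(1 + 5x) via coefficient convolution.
Ascending coefficients: a = [2, 1, 2], b = [1, 5]. c[0] = 2×1 = 2; c[1] = 2×5 + 1×1 = 11; c[2] = 1×5 + 2×1 = 7; c[3] = 2×5 = 10. Result coefficients: [2, 11, 7, 10] → 2 + 11x + 7x^2 + 10x^3

2 + 11x + 7x^2 + 10x^3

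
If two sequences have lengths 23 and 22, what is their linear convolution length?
Linear/full convolution length: m + n - 1 = 23 + 22 - 1 = 44

44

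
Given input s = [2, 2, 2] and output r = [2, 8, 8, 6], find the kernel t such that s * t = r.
Output length 4 = len(s) + len(t) - 1 ⇒ len(t) = 2. Solve t forward using t[k] = (r[k] - Σ_{i≥1} s[i]·t[k-i]) / s[0]: t[0] = r[0] / s[0] = 2 / 2 = 1; t[1] = (r[1] - 2×1) / s[0] = (8 - 2×1) / 2 = 3. So t = [1, 3]. Forward-check [2, 2, 2] * [1, 3]: r[0] = 2×1 = 2; r[1] = 2×3 + 2×1 = 8; r[2] = 2×3 + 2×1 = 8; r[3] = 2×3 = 6 → [2, 8, 8, 6] ✓

[1, 3]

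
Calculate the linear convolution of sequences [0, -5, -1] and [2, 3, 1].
y[0] = 0×2 = 0; y[1] = 0×3 + -5×2 = -10; y[2] = 0×1 + -5×3 + -1×2 = -17; y[3] = -5×1 + -1×3 = -8; y[4] = -1×1 = -1

[0, -10, -17, -8, -1]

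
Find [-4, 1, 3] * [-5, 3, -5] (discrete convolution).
y[0] = -4×-5 = 20; y[1] = -4×3 + 1×-5 = -17; y[2] = -4×-5 + 1×3 + 3×-5 = 8; y[3] = 1×-5 + 3×3 = 4; y[4] = 3×-5 = -15

[20, -17, 8, 4, -15]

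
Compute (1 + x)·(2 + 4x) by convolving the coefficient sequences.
Ascending coefficients: a = [1, 1], b = [2, 4]. c[0] = 1×2 = 2; c[1] = 1×4 + 1×2 = 6; c[2] = 1×4 = 4. Result coefficients: [2, 6, 4] → 2 + 6x + 4x^2

2 + 6x + 4x^2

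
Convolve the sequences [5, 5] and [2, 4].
y[0] = 5×2 = 10; y[1] = 5×4 + 5×2 = 30; y[2] = 5×4 = 20

[10, 30, 20]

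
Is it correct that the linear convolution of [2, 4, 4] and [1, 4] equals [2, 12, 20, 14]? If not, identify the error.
Recompute linear convolution of [2, 4, 4] and [1, 4]: y[0] = 2×1 = 2; y[1] = 2×4 + 4×1 = 12; y[2] = 4×4 + 4×1 = 20; y[3] = 4×4 = 16 → [2, 12, 20, 16]. Compare to given [2, 12, 20, 14]: they differ at index 3: given 14, correct 16, so answer: No

No. Error at index 3: given 14, correct 16.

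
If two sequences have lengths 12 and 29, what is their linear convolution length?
Linear/full convolution length: m + n - 1 = 12 + 29 - 1 = 40

40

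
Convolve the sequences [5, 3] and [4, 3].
y[0] = 5×4 = 20; y[1] = 5×3 + 3×4 = 27; y[2] = 3×3 = 9

[20, 27, 9]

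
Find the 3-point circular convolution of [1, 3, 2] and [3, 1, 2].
Use y[k] = Σ_j x[j]·h[(k-j) mod 3]. y[0] = 1×3 + 3×2 + 2×1 = 11; y[1] = 1×1 + 3×3 + 2×2 = 14; y[2] = 1×2 + 3×1 + 2×3 = 11. Result: [11, 14, 11]

[11, 14, 11]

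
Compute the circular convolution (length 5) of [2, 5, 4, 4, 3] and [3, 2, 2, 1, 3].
Use y[k] = Σ_j s[j]·t[(k-j) mod 5]. y[0] = 2×3 + 5×3 + 4×1 + 4×2 + 3×2 = 39; y[1] = 2×2 + 5×3 + 4×3 + 4×1 + 3×2 = 41; y[2] = 2×2 + 5×2 + 4×3 + 4×3 + 3×1 = 41; y[3] = 2×1 + 5×2 + 4×2 + 4×3 + 3×3 = 41; y[4] = 2×3 + 5×1 + 4×2 + 4×2 + 3×3 = 36. Result: [39, 41, 41, 41, 36]

[39, 41, 41, 41, 36]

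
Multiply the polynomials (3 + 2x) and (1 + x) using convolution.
Ascending coefficients: a = [3, 2], b = [1, 1]. c[0] = 3×1 = 3; c[1] = 3×1 + 2×1 = 5; c[2] = 2×1 = 2. Result coefficients: [3, 5, 2] → 3 + 5x + 2x^2

3 + 5x + 2x^2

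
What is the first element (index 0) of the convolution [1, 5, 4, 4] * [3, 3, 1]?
Use y[k] = Σ_i a[i]·b[k-i] at k=0. y[0] = 1×3 = 3

3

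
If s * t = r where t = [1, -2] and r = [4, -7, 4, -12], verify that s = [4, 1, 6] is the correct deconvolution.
Forward-compute [4, 1, 6] * [1, -2]: r[0] = 4×1 = 4; r[1] = 4×-2 + 1×1 = -7; r[2] = 1×-2 + 6×1 = 4; r[3] = 6×-2 = -12 → [4, -7, 4, -12]. Matches given r = [4, -7, 4, -12], so verified.

Verified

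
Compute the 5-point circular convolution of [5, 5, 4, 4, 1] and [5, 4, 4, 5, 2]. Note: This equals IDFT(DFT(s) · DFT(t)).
Either evaluate y[k] = Σ_j s[j]·t[(k-j) mod 5] directly, or use IDFT(DFT(s) · DFT(t)). y[0] = 5×5 + 5×2 + 4×5 + 4×4 + 1×4 = 75; y[1] = 5×4 + 5×5 + 4×2 + 4×5 + 1×4 = 77; y[2] = 5×4 + 5×4 + 4×5 + 4×2 + 1×5 = 73; y[3] = 5×5 + 5×4 + 4×4 + 4×5 + 1×2 = 83; y[4] = 5×2 + 5×5 + 4×4 + 4×4 + 1×5 = 72. Result: [75, 77, 73, 83, 72]

[75, 77, 73, 83, 72]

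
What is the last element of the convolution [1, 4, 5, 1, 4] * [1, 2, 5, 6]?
Use y[k] = Σ_i a[i]·b[k-i] at k=7. y[7] = 4×6 = 24

24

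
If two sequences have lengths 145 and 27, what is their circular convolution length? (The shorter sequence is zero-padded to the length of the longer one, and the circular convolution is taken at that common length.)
Circular convolution (zero-padding the shorter input) has length max(m, n) = max(145, 27) = 145

145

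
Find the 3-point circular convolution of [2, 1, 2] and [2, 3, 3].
Use y[k] = Σ_j s[j]·t[(k-j) mod 3]. y[0] = 2×2 + 1×3 + 2×3 = 13; y[1] = 2×3 + 1×2 + 2×3 = 14; y[2] = 2×3 + 1×3 + 2×2 = 13. Result: [13, 14, 13]

[13, 14, 13]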